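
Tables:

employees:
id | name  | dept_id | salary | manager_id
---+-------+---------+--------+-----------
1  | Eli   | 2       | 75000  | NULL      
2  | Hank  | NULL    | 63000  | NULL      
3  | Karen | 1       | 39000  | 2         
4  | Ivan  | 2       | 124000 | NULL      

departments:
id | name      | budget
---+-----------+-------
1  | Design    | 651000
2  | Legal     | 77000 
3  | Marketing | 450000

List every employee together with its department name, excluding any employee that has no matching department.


INNER JOIN keeps only employees rows whose dept_id matches an id in departments. Walk through each employee:
  - employee 1 (Eli): dept_id=2 -> matches Legal
  - employee 2 (Hank): dept_id=NULL, no match -> dropped
  - employee 3 (Karen): dept_id=1 -> matches Design
  - employee 4 (Ivan): dept_id=2 -> matches Legal
So 1 of 4 rows is dropped.

SQL:
SELECT a.name, b.name AS department
FROM employees a
INNER JOIN departments b ON a.dept_id = b.id

Result:
name  | department
------+-----------
Eli   | Legal     
Karen | Design    
Ivan  | Legal     


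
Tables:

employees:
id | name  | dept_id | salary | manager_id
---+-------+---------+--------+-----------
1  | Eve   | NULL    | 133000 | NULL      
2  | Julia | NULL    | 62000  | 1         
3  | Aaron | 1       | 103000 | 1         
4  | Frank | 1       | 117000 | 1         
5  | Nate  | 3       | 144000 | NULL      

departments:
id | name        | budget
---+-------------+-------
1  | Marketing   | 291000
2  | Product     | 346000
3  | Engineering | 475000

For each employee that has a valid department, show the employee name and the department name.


INNER JOIN keeps only employees rows whose dept_id matches an id in departments. Walk through each employee:
  - employee 1 (Eve): dept_id=NULL, no match -> dropped
  - employee 2 (Julia): dept_id=NULL, no match -> dropped
  - employee 3 (Aaron): dept_id=1 -> matches Marketing
  - employee 4 (Frank): dept_id=1 -> matches Marketing
  - employee 5 (Nate): dept_id=3 -> matches Engineering
So 2 of 5 rows are dropped.

SQL:
SELECT a.name, b.name AS department
FROM employees a
INNER JOIN departments b ON a.dept_id = b.id

Result:
name  | department 
------+------------
Aaron | Marketing  
Frank | Marketing  
Nate  | Engineering


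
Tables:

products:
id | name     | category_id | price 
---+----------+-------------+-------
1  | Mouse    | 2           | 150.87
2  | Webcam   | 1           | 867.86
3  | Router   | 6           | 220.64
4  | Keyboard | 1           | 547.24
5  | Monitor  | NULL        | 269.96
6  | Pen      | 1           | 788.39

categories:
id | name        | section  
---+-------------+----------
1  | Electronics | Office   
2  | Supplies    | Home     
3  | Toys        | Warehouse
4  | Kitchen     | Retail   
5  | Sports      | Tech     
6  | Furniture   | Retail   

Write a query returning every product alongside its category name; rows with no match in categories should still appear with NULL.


LEFT JOIN keeps every row from products (the left table); where category_id has no match in categories, the category columns become NULL. Walk through each product:
  - product 1 (Mouse): category_id=2 -> matches Supplies
  - product 2 (Webcam): category_id=1 -> matches Electronics
  - product 3 (Router): category_id=6 -> matches Furniture
  - product 4 (Keyboard): category_id=1 -> matches Electronics
  - product 5 (Monitor): category_id=NULL, no match -> kept with NULL
  - product 6 (Pen): category_id=1 -> matches Electronics
All 6 rows appear; 1 has NULL category.

SQL:
SELECT a.name, b.name AS category
FROM products a
LEFT JOIN categories b ON a.category_id = b.id

Result:
name     | category   
---------+------------
Mouse    | Supplies   
Webcam   | Electronics
Router   | Furniture  
Keyboard | Electronics
Monitor  | NULL       
Pen      | Electronics


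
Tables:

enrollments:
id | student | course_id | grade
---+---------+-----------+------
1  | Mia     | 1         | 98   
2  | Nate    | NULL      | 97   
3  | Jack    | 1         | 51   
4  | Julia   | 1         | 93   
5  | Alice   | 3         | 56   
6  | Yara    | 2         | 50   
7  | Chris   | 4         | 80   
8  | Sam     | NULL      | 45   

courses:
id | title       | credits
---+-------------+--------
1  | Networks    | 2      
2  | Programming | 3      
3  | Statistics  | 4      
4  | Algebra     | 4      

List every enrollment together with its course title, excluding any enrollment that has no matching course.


INNER JOIN keeps only enrollments rows whose course_id matches an id in courses. Walk through each enrollment:
  - enrollment 1 (Mia): course_id=1 -> matches Networks
  - enrollment 2 (Nate): course_id=NULL, no match -> dropped
  - enrollment 3 (Jack): course_id=1 -> matches Networks
  - enrollment 4 (Julia): course_id=1 -> matches Networks
  - enrollment 5 (Alice): course_id=3 -> matches Statistics
  - enrollment 6 (Yara): course_id=2 -> matches Programming
  - enrollment 7 (Chris): course_id=4 -> matches Algebra
  - enrollment 8 (Sam): course_id=NULL, no match -> dropped
So 2 of 8 rows are dropped.

SQL:
SELECT a.student, b.title AS course
FROM enrollments a
INNER JOIN courses b ON a.course_id = b.id

Result:
student | course     
--------+------------
Mia     | Networks   
Jack    | Networks   
Julia   | Networks   
Alice   | Statistics 
Yara    | Programming
Chris   | Algebra    


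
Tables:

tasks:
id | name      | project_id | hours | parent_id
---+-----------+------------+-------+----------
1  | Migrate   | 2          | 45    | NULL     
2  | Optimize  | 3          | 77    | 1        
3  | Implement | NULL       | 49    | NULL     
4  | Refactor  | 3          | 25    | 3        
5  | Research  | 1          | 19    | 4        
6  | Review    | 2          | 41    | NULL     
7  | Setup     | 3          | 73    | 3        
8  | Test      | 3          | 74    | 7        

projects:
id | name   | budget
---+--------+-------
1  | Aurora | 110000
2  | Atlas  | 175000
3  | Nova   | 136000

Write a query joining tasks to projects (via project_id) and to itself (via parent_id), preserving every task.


Two LEFT JOINs from the same base table tasks: one to projects via project_id, one to tasks itself via parent_id. Both are LEFT so every task is preserved.
Match against projects:
  - task 1 (Migrate): project_id=2 -> matches Atlas
  - task 2 (Optimize): project_id=3 -> matches Nova
  - task 3 (Implement): project_id=NULL, no match -> kept with NULL
  - task 4 (Refactor): project_id=3 -> matches Nova
  - task 5 (Research): project_id=1 -> matches Aurora
  - task 6 (Review): project_id=2 -> matches Atlas
  - task 7 (Setup): project_id=3 -> matches Nova
  - task 8 (Test): project_id=3 -> matches Nova
Match against tasks (self):
  - task 1 (Migrate): parent_id=NULL -> NULL
  - task 2 (Optimize): parent_id=1 -> Migrate
  - task 3 (Implement): parent_id=NULL -> NULL
  - task 4 (Refactor): parent_id=3 -> Implement
  - task 5 (Research): parent_id=4 -> Refactor
  - task 6 (Review): parent_id=NULL -> NULL
  - task 7 (Setup): parent_id=3 -> Implement
  - task 8 (Test): parent_id=7 -> Setup

SQL:
SELECT a.name, b.name AS project, c.name AS parent
FROM tasks a
LEFT JOIN projects b ON a.project_id = b.id
LEFT JOIN tasks c ON a.parent_id = c.id

Result:
name      | project | parent   
----------+---------+----------
Migrate   | Atlas   | NULL     
Optimize  | Nova    | Migrate  
Implement | NULL    | NULL     
Refactor  | Nova    | Implement
Research  | Aurora  | Refactor 
Review    | Atlas   | NULL     
Setup     | Nova    | Implement
Test      | Nova    | Setup    


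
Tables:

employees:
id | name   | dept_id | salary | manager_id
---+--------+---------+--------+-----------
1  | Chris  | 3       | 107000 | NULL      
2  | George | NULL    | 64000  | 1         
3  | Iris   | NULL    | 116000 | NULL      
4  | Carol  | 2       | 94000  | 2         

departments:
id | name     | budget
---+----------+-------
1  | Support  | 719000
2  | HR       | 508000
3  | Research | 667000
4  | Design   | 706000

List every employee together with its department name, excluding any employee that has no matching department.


INNER JOIN keeps only employees rows whose dept_id matches an id in departments. Walk through each employee:
  - employee 1 (Chris): dept_id=3 -> matches Research
  - employee 2 (George): dept_id=NULL, no match -> dropped
  - employee 3 (Iris): dept_id=NULL, no match -> dropped
  - employee 4 (Carol): dept_id=2 -> matches HR
So 2 of 4 rows are dropped.

SQL:
SELECT a.name, b.name AS department
FROM employees a
INNER JOIN departments b ON a.dept_id = b.id

Result:
name  | department
------+-----------
Chris | Research  
Carol | HR        


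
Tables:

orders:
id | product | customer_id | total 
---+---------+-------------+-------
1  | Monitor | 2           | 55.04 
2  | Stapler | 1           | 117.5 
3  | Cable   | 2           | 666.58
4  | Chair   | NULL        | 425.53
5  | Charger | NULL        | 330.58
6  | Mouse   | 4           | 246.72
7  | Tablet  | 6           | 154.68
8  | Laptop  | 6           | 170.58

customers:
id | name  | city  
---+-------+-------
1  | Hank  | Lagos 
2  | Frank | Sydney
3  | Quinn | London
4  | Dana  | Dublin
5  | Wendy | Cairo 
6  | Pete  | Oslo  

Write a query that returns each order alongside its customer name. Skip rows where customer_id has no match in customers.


INNER JOIN keeps only orders rows whose customer_id matches an id in customers. Walk through each order:
  - order 1 (Monitor): customer_id=2 -> matches Frank
  - order 2 (Stapler): customer_id=1 -> matches Hank
  - order 3 (Cable): customer_id=2 -> matches Frank
  - order 4 (Chair): customer_id=NULL, no match -> dropped
  - order 5 (Charger): customer_id=NULL, no match -> dropped
  - order 6 (Mouse): customer_id=4 -> matches Dana
  - order 7 (Tablet): customer_id=6 -> matches Pete
  - order 8 (Laptop): customer_id=6 -> matches Pete
So 2 of 8 rows are dropped.

SQL:
SELECT a.product, b.name AS customer
FROM orders a
INNER JOIN customers b ON a.customer_id = b.id

Result:
product | customer
--------+---------
Monitor | Frank   
Stapler | Hank    
Cable   | Frank   
Mouse   | Dana    
Tablet  | Pete    
Laptop  | Pete    


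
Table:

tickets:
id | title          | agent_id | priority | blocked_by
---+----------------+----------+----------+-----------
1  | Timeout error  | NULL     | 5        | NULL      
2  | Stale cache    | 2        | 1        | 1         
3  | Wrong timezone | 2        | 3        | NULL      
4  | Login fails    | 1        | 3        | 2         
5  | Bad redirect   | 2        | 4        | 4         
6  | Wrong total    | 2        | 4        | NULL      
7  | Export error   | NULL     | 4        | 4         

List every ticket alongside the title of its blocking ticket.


This is a self-join: tickets is joined to a second copy of itself, matching each row's blocked_by to another row's id. Use LEFT JOIN so rows with blocked_by=NULL are kept.
  - ticket 1 (Timeout error): blocked_by=NULL -> NULL
  - ticket 2 (Stale cache): blocked_by=1 -> Timeout error
  - ticket 3 (Wrong timezone): blocked_by=NULL -> NULL
  - ticket 4 (Login fails): blocked_by=2 -> Stale cache
  - ticket 5 (Bad redirect): blocked_by=4 -> Login fails
  - ticket 6 (Wrong total): blocked_by=NULL -> NULL
  - ticket 7 (Export error): blocked_by=4 -> Login fails

SQL:
SELECT a.title AS item, b.title AS blocked_by
FROM tickets a
LEFT JOIN tickets b ON a.blocked_by = b.id

Result:
item           | blocked_by   
---------------+--------------
Timeout error  | NULL         
Stale cache    | Timeout error
Wrong timezone | NULL         
Login fails    | Stale cache  
Bad redirect   | Login fails  
Wrong total    | NULL         
Export error   | Login fails  


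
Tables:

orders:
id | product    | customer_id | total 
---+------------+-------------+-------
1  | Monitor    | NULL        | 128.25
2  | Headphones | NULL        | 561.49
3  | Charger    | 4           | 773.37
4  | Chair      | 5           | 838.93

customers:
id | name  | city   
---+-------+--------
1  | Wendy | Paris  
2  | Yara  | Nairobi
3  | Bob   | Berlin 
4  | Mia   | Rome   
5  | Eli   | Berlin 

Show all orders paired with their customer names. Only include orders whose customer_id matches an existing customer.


INNER JOIN keeps only orders rows whose customer_id matches an id in customers. Walk through each order:
  - order 1 (Monitor): customer_id=NULL, no match -> dropped
  - order 2 (Headphones): customer_id=NULL, no match -> dropped
  - order 3 (Charger): customer_id=4 -> matches Mia
  - order 4 (Chair): customer_id=5 -> matches Eli
So 2 of 4 rows are dropped.

SQL:
SELECT a.product, b.name AS customer
FROM orders a
INNER JOIN customers b ON a.customer_id = b.id

Result:
product | customer
--------+---------
Charger | Mia     
Chair   | Eli     


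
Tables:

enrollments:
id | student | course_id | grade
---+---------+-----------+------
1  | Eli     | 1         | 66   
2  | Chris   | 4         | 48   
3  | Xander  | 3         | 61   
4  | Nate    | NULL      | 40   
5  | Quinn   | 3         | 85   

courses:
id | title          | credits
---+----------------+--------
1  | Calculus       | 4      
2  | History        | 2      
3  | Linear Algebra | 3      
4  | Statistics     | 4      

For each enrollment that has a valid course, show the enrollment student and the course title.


INNER JOIN keeps only enrollments rows whose course_id matches an id in courses. Walk through each enrollment:
  - enrollment 1 (Eli): course_id=1 -> matches Calculus
  - enrollment 2 (Chris): course_id=4 -> matches Statistics
  - enrollment 3 (Xander): course_id=3 -> matches Linear Algebra
  - enrollment 4 (Nate): course_id=NULL, no match -> dropped
  - enrollment 5 (Quinn): course_id=3 -> matches Linear Algebra
So 1 of 5 rows is dropped.

SQL:
SELECT a.student, b.title AS course
FROM enrollments a
INNER JOIN courses b ON a.course_id = b.id

Result:
student | course        
--------+---------------
Eli     | Calculus      
Chris   | Statistics    
Xander  | Linear Algebra
Quinn   | Linear Algebra


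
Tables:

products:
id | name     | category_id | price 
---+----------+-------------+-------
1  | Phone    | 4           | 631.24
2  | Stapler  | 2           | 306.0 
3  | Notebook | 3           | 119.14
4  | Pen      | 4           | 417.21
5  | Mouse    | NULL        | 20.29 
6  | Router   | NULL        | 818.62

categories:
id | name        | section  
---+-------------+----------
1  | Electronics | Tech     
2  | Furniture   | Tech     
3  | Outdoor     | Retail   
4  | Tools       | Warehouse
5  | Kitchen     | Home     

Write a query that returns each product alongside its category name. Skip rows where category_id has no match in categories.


INNER JOIN keeps only products rows whose category_id matches an id in categories. Walk through each product:
  - product 1 (Phone): category_id=4 -> matches Tools
  - product 2 (Stapler): category_id=2 -> matches Furniture
  - product 3 (Notebook): category_id=3 -> matches Outdoor
  - product 4 (Pen): category_id=4 -> matches Tools
  - product 5 (Mouse): category_id=NULL, no match -> dropped
  - product 6 (Router): category_id=NULL, no match -> dropped
So 2 of 6 rows are dropped.

SQL:
SELECT a.name, b.name AS category
FROM products a
INNER JOIN categories b ON a.category_id = b.id

Result:
name     | category 
---------+----------
Phone    | Tools    
Stapler  | Furniture
Notebook | Outdoor  
Pen      | Tools    


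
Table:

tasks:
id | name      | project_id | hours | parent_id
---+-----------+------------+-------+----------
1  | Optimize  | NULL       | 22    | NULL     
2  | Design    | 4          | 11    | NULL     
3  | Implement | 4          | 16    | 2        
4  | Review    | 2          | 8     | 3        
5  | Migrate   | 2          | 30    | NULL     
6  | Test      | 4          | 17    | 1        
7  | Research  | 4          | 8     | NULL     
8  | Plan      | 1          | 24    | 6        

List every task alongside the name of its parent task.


This is a self-join: tasks is joined to a second copy of itself, matching each row's parent_id to another row's id. Use LEFT JOIN so rows with parent_id=NULL are kept.
  - task 1 (Optimize): parent_id=NULL -> NULL
  - task 2 (Design): parent_id=NULL -> NULL
  - task 3 (Implement): parent_id=2 -> Design
  - task 4 (Review): parent_id=3 -> Implement
  - task 5 (Migrate): parent_id=NULL -> NULL
  - task 6 (Test): parent_id=1 -> Optimize
  - task 7 (Research): parent_id=NULL -> NULL
  - task 8 (Plan): parent_id=6 -> Test

SQL:
SELECT a.name AS item, b.name AS parent
FROM tasks a
LEFT JOIN tasks b ON a.parent_id = b.id

Result:
item      | parent   
----------+----------
Optimize  | NULL     
Design    | NULL     
Implement | Design   
Review    | Implement
Migrate   | NULL     
Test      | Optimize 
Research  | NULL     
Plan      | Test     


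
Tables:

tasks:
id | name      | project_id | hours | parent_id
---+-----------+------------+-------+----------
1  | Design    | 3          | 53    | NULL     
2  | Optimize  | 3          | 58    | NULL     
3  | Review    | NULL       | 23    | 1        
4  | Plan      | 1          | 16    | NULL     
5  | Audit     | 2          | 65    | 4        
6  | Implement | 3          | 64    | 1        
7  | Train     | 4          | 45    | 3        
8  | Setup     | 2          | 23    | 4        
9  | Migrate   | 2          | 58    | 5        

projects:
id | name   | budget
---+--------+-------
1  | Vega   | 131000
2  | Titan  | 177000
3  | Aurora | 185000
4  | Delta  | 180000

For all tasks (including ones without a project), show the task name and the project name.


LEFT JOIN keeps every row from tasks (the left table); where project_id has no match in projects, the project columns become NULL. Walk through each task:
  - task 1 (Design): project_id=3 -> matches Aurora
  - task 2 (Optimize): project_id=3 -> matches Aurora
  - task 3 (Review): project_id=NULL, no match -> kept with NULL
  - task 4 (Plan): project_id=1 -> matches Vega
  - task 5 (Audit): project_id=2 -> matches Titan
  - task 6 (Implement): project_id=3 -> matches Aurora
  - task 7 (Train): project_id=4 -> matches Delta
  - task 8 (Setup): project_id=2 -> matches Titan
  - task 9 (Migrate): project_id=2 -> matches Titan
All 9 rows appear; 1 has NULL project.

SQL:
SELECT a.name, b.name AS project
FROM tasks a
LEFT JOIN projects b ON a.project_id = b.id

Result:
name      | project
----------+--------
Design    | Aurora 
Optimize  | Aurora 
Review    | NULL   
Plan      | Vega   
Audit     | Titan  
Implement | Aurora 
Train     | Delta  
Setup     | Titan  
Migrate   | Titan  


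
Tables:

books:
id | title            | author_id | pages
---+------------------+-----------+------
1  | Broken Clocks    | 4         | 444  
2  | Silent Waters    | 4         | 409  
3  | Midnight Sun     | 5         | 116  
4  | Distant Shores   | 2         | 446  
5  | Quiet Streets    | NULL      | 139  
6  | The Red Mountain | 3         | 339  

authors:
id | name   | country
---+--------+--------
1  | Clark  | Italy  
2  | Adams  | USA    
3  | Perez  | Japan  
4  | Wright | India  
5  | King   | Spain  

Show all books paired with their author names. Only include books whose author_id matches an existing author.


INNER JOIN keeps only books rows whose author_id matches an id in authors. Walk through each book:
  - book 1 (Broken Clocks): author_id=4 -> matches Wright
  - book 2 (Silent Waters): author_id=4 -> matches Wright
  - book 3 (Midnight Sun): author_id=5 -> matches King
  - book 4 (Distant Shores): author_id=2 -> matches Adams
  - book 5 (Quiet Streets): author_id=NULL, no match -> dropped
  - book 6 (The Red Mountain): author_id=3 -> matches Perez
So 1 of 6 rows is dropped.

SQL:
SELECT a.title, b.name AS author
FROM books a
INNER JOIN authors b ON a.author_id = b.id

Result:
title            | author
-----------------+-------
Broken Clocks    | Wright
Silent Waters    | Wright
Midnight Sun     | King  
Distant Shores   | Adams 
The Red Mountain | Perez 


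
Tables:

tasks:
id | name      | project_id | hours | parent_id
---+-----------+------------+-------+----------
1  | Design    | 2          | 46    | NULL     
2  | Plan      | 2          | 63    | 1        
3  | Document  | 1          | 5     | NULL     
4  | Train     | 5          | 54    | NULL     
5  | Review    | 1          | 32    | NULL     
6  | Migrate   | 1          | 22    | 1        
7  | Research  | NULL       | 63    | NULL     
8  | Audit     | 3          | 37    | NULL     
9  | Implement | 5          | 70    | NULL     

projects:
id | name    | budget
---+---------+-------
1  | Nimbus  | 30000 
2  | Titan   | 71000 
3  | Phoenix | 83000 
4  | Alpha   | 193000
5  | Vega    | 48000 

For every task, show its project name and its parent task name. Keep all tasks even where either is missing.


Two LEFT JOINs from the same base table tasks: one to projects via project_id, one to tasks itself via parent_id. Both are LEFT so every task is preserved.
Match against projects:
  - task 1 (Design): project_id=2 -> matches Titan
  - task 2 (Plan): project_id=2 -> matches Titan
  - task 3 (Document): project_id=1 -> matches Nimbus
  - task 4 (Train): project_id=5 -> matches Vega
  - task 5 (Review): project_id=1 -> matches Nimbus
  - task 6 (Migrate): project_id=1 -> matches Nimbus
  - task 7 (Research): project_id=NULL, no match -> kept with NULL
  - task 8 (Audit): project_id=3 -> matches Phoenix
  - task 9 (Implement): project_id=5 -> matches Vega
Match against tasks (self):
  - task 1 (Design): parent_id=NULL -> NULL
  - task 2 (Plan): parent_id=1 -> Design
  - task 3 (Document): parent_id=NULL -> NULL
  - task 4 (Train): parent_id=NULL -> NULL
  - task 5 (Review): parent_id=NULL -> NULL
  - task 6 (Migrate): parent_id=1 -> Design
  - task 7 (Research): parent_id=NULL -> NULL
  - task 8 (Audit): parent_id=NULL -> NULL
  - task 9 (Implement): parent_id=NULL -> NULL

SQL:
SELECT a.name, b.name AS project, c.name AS parent
FROM tasks a
LEFT JOIN projects b ON a.project_id = b.id
LEFT JOIN tasks c ON a.parent_id = c.id

Result:
name      | project | parent
----------+---------+-------
Design    | Titan   | NULL  
Plan      | Titan   | Design
Document  | Nimbus  | NULL  
Train     | Vega    | NULL  
Review    | Nimbus  | NULL  
Migrate   | Nimbus  | Design
Research  | NULL    | NULL  
Audit     | Phoenix | NULL  
Implement | Vega    | NULL  


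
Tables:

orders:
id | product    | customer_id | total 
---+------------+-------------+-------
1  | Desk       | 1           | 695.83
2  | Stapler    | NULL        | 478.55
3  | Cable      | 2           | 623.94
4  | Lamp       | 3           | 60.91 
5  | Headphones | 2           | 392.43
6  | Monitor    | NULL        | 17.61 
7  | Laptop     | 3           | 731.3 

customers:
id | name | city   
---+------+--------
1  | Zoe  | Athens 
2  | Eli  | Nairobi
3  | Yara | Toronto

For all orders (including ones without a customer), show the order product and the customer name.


LEFT JOIN keeps every row from orders (the left table); where customer_id has no match in customers, the customer columns become NULL. Walk through each order:
  - order 1 (Desk): customer_id=1 -> matches Zoe
  - order 2 (Stapler): customer_id=NULL, no match -> kept with NULL
  - order 3 (Cable): customer_id=2 -> matches Eli
  - order 4 (Lamp): customer_id=3 -> matches Yara
  - order 5 (Headphones): customer_id=2 -> matches Eli
  - order 6 (Monitor): customer_id=NULL, no match -> kept with NULL
  - order 7 (Laptop): customer_id=3 -> matches Yara
All 7 rows appear; 2 have NULL customer.

SQL:
SELECT a.product, b.name AS customer
FROM orders a
LEFT JOIN customers b ON a.customer_id = b.id

Result:
product    | customer
-----------+---------
Desk       | Zoe     
Stapler    | NULL    
Cable      | Eli     
Lamp       | Yara    
Headphones | Eli     
Monitor    | NULL    
Laptop     | Yara    


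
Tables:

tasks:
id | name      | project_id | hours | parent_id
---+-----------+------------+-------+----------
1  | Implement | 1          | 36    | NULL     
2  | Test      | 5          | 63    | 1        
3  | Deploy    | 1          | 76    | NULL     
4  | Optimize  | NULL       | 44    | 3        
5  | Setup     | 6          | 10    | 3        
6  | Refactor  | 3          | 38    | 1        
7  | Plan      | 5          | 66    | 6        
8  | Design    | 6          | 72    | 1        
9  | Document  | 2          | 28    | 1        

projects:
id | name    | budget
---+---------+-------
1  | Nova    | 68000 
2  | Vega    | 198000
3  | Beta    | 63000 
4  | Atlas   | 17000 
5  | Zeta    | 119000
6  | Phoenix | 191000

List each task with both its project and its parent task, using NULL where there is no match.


Two LEFT JOINs from the same base table tasks: one to projects via project_id, one to tasks itself via parent_id. Both are LEFT so every task is preserved.
Match against projects:
  - task 1 (Implement): project_id=1 -> matches Nova
  - task 2 (Test): project_id=5 -> matches Zeta
  - task 3 (Deploy): project_id=1 -> matches Nova
  - task 4 (Optimize): project_id=NULL, no match -> kept with NULL
  - task 5 (Setup): project_id=6 -> matches Phoenix
  - task 6 (Refactor): project_id=3 -> matches Beta
  - task 7 (Plan): project_id=5 -> matches Zeta
  - task 8 (Design): project_id=6 -> matches Phoenix
  - task 9 (Document): project_id=2 -> matches Vega
Match against tasks (self):
  - task 1 (Implement): parent_id=NULL -> NULL
  - task 2 (Test): parent_id=1 -> Implement
  - task 3 (Deploy): parent_id=NULL -> NULL
  - task 4 (Optimize): parent_id=3 -> Deploy
  - task 5 (Setup): parent_id=3 -> Deploy
  - task 6 (Refactor): parent_id=1 -> Implement
  - task 7 (Plan): parent_id=6 -> Refactor
  - task 8 (Design): parent_id=1 -> Implement
  - task 9 (Document): parent_id=1 -> Implement

SQL:
SELECT a.name, b.name AS project, c.name AS parent
FROM tasks a
LEFT JOIN projects b ON a.project_id = b.id
LEFT JOIN tasks c ON a.parent_id = c.id

Result:
name      | project | parent   
----------+---------+----------
Implement | Nova    | NULL     
Test      | Zeta    | Implement
Deploy    | Nova    | NULL     
Optimize  | NULL    | Deploy   
Setup     | Phoenix | Deploy   
Refactor  | Beta    | Implement
Plan      | Zeta    | Refactor 
Design    | Phoenix | Implement
Document  | Vega    | Implement


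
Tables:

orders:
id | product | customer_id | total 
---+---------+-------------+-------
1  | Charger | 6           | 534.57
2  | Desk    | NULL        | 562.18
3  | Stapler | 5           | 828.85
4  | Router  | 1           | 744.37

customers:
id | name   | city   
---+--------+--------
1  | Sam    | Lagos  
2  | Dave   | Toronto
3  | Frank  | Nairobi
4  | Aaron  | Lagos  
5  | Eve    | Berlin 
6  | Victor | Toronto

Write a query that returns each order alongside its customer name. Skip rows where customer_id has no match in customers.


INNER JOIN keeps only orders rows whose customer_id matches an id in customers. Walk through each order:
  - order 1 (Charger): customer_id=6 -> matches Victor
  - order 2 (Desk): customer_id=NULL, no match -> dropped
  - order 3 (Stapler): customer_id=5 -> matches Eve
  - order 4 (Router): customer_id=1 -> matches Sam
So 1 of 4 rows is dropped.

SQL:
SELECT a.product, b.name AS customer
FROM orders a
INNER JOIN customers b ON a.customer_id = b.id

Result:
product | customer
--------+---------
Charger | Victor  
Stapler | Eve     
Router  | Sam     


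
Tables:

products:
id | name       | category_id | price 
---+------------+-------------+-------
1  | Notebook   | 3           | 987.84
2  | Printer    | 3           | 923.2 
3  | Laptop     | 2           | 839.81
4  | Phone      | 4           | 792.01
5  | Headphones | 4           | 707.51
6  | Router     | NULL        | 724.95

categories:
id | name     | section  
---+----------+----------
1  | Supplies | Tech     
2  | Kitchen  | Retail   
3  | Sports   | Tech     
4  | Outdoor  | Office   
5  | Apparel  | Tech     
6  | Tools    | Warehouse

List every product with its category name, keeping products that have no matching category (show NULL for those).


LEFT JOIN keeps every row from products (the left table); where category_id has no match in categories, the category columns become NULL. Walk through each product:
  - product 1 (Notebook): category_id=3 -> matches Sports
  - product 2 (Printer): category_id=3 -> matches Sports
  - product 3 (Laptop): category_id=2 -> matches Kitchen
  - product 4 (Phone): category_id=4 -> matches Outdoor
  - product 5 (Headphones): category_id=4 -> matches Outdoor
  - product 6 (Router): category_id=NULL, no match -> kept with NULL
All 6 rows appear; 1 has NULL category.

SQL:
SELECT a.name, b.name AS category
FROM products a
LEFT JOIN categories b ON a.category_id = b.id

Result:
name       | category
-----------+---------
Notebook   | Sports  
Printer    | Sports  
Laptop     | Kitchen 
Phone      | Outdoor 
Headphones | Outdoor 
Router     | NULL    


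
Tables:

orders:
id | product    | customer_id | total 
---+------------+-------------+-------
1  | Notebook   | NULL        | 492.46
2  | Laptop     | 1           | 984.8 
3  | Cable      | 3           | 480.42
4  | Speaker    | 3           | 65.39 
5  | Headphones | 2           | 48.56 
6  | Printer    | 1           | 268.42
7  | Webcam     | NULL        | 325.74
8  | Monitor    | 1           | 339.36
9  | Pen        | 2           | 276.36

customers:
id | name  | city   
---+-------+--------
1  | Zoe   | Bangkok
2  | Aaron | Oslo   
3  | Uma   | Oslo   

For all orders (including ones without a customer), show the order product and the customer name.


LEFT JOIN keeps every row from orders (the left table); where customer_id has no match in customers, the customer columns become NULL. Walk through each order:
  - order 1 (Notebook): customer_id=NULL, no match -> kept with NULL
  - order 2 (Laptop): customer_id=1 -> matches Zoe
  - order 3 (Cable): customer_id=3 -> matches Uma
  - order 4 (Speaker): customer_id=3 -> matches Uma
  - order 5 (Headphones): customer_id=2 -> matches Aaron
  - order 6 (Printer): customer_id=1 -> matches Zoe
  - order 7 (Webcam): customer_id=NULL, no match -> kept with NULL
  - order 8 (Monitor): customer_id=1 -> matches Zoe
  - order 9 (Pen): customer_id=2 -> matches Aaron
All 9 rows appear; 2 have NULL customer.

SQL:
SELECT a.product, b.name AS customer
FROM orders a
LEFT JOIN customers b ON a.customer_id = b.id

Result:
product    | customer
-----------+---------
Notebook   | NULL    
Laptop     | Zoe     
Cable      | Uma     
Speaker    | Uma     
Headphones | Aaron   
Printer    | Zoe     
Webcam     | NULL    
Monitor    | Zoe     
Pen        | Aaron   


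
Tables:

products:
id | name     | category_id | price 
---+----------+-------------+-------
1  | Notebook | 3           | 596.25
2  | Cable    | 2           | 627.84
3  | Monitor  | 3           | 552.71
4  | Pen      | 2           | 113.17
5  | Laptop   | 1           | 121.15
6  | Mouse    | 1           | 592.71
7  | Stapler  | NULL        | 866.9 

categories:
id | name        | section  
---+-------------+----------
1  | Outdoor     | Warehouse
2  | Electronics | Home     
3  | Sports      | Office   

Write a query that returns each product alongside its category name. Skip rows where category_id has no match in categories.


INNER JOIN keeps only products rows whose category_id matches an id in categories. Walk through each product:
  - product 1 (Notebook): category_id=3 -> matches Sports
  - product 2 (Cable): category_id=2 -> matches Electronics
  - product 3 (Monitor): category_id=3 -> matches Sports
  - product 4 (Pen): category_id=2 -> matches Electronics
  - product 5 (Laptop): category_id=1 -> matches Outdoor
  - product 6 (Mouse): category_id=1 -> matches Outdoor
  - product 7 (Stapler): category_id=NULL, no match -> dropped
So 1 of 7 rows is dropped.

SQL:
SELECT a.name, b.name AS category
FROM products a
INNER JOIN categories b ON a.category_id = b.id

Result:
name     | category   
---------+------------
Notebook | Sports     
Cable    | Electronics
Monitor  | Sports     
Pen      | Electronics
Laptop   | Outdoor    
Mouse    | Outdoor    


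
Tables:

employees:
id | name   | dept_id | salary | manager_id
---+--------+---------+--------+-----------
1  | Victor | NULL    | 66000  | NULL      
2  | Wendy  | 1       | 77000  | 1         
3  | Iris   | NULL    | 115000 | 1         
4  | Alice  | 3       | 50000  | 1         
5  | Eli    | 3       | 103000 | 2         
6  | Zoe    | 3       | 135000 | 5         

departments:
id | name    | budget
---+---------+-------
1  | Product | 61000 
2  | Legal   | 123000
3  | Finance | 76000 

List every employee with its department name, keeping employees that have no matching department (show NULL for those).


LEFT JOIN keeps every row from employees (the left table); where dept_id has no match in departments, the department columns become NULL. Walk through each employee:
  - employee 1 (Victor): dept_id=NULL, no match -> kept with NULL
  - employee 2 (Wendy): dept_id=1 -> matches Product
  - employee 3 (Iris): dept_id=NULL, no match -> kept with NULL
  - employee 4 (Alice): dept_id=3 -> matches Finance
  - employee 5 (Eli): dept_id=3 -> matches Finance
  - employee 6 (Zoe): dept_id=3 -> matches Finance
All 6 rows appear; 2 have NULL department.

SQL:
SELECT a.name, b.name AS department
FROM employees a
LEFT JOIN departments b ON a.dept_id = b.id

Result:
name   | department
-------+-----------
Victor | NULL      
Wendy  | Product   
Iris   | NULL      
Alice  | Finance   
Eli    | Finance   
Zoe    | Finance   


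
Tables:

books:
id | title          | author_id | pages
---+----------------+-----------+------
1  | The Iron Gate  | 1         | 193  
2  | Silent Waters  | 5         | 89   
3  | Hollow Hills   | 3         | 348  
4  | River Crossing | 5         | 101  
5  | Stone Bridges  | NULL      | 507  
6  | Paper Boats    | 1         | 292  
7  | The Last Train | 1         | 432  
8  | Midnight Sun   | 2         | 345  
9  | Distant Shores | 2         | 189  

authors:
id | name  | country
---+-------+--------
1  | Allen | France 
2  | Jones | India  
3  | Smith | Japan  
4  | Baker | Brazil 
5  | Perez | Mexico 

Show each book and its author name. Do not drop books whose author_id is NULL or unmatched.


LEFT JOIN keeps every row from books (the left table); where author_id has no match in authors, the author columns become NULL. Walk through each book:
  - book 1 (The Iron Gate): author_id=1 -> matches Allen
  - book 2 (Silent Waters): author_id=5 -> matches Perez
  - book 3 (Hollow Hills): author_id=3 -> matches Smith
  - book 4 (River Crossing): author_id=5 -> matches Perez
  - book 5 (Stone Bridges): author_id=NULL, no match -> kept with NULL
  - book 6 (Paper Boats): author_id=1 -> matches Allen
  - book 7 (The Last Train): author_id=1 -> matches Allen
  - book 8 (Midnight Sun): author_id=2 -> matches Jones
  - book 9 (Distant Shores): author_id=2 -> matches Jones
All 9 rows appear; 1 has NULL author.

SQL:
SELECT a.title, b.name AS author
FROM books a
LEFT JOIN authors b ON a.author_id = b.id

Result:
title          | author
---------------+-------
The Iron Gate  | Allen 
Silent Waters  | Perez 
Hollow Hills   | Smith 
River Crossing | Perez 
Stone Bridges  | NULL  
Paper Boats    | Allen 
The Last Train | Allen 
Midnight Sun   | Jones 
Distant Shores | Jones 


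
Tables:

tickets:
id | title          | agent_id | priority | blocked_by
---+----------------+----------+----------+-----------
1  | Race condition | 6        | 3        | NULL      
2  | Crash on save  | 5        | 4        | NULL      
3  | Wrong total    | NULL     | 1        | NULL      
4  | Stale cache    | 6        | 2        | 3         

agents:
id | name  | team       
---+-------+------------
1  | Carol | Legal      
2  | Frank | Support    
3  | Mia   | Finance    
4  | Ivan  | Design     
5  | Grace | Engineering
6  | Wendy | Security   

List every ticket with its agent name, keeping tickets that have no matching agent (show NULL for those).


LEFT JOIN keeps every row from tickets (the left table); where agent_id has no match in agents, the agent columns become NULL. Walk through each ticket:
  - ticket 1 (Race condition): agent_id=6 -> matches Wendy
  - ticket 2 (Crash on save): agent_id=5 -> matches Grace
  - ticket 3 (Wrong total): agent_id=NULL, no match -> kept with NULL
  - ticket 4 (Stale cache): agent_id=6 -> matches Wendy
All 4 rows appear; 1 has NULL agent.

SQL:
SELECT a.title, b.name AS agent
FROM tickets a
LEFT JOIN agents b ON a.agent_id = b.id

Result:
title          | agent
---------------+------
Race condition | Wendy
Crash on save  | Grace
Wrong total    | NULL 
Stale cache    | Wendy


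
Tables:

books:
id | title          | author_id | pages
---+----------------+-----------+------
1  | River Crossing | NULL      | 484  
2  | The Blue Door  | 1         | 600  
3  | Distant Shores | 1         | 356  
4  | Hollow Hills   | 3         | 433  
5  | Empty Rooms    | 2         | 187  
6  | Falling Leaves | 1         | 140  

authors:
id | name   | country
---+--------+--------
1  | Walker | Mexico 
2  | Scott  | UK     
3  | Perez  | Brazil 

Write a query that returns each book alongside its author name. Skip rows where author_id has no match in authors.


INNER JOIN keeps only books rows whose author_id matches an id in authors. Walk through each book:
  - book 1 (River Crossing): author_id=NULL, no match -> dropped
  - book 2 (The Blue Door): author_id=1 -> matches Walker
  - book 3 (Distant Shores): author_id=1 -> matches Walker
  - book 4 (Hollow Hills): author_id=3 -> matches Perez
  - book 5 (Empty Rooms): author_id=2 -> matches Scott
  - book 6 (Falling Leaves): author_id=1 -> matches Walker
So 1 of 6 rows is dropped.

SQL:
SELECT a.title, b.name AS author
FROM books a
INNER JOIN authors b ON a.author_id = b.id

Result:
title          | author
---------------+-------
The Blue Door  | Walker
Distant Shores | Walker
Hollow Hills   | Perez 
Empty Rooms    | Scott 
Falling Leaves | Walker


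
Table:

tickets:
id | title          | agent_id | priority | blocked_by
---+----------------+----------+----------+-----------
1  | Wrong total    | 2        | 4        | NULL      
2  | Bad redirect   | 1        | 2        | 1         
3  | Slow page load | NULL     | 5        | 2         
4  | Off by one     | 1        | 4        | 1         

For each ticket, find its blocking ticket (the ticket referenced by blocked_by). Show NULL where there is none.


This is a self-join: tickets is joined to a second copy of itself, matching each row's blocked_by to another row's id. Use LEFT JOIN so rows with blocked_by=NULL are kept.
  - ticket 1 (Wrong total): blocked_by=NULL -> NULL
  - ticket 2 (Bad redirect): blocked_by=1 -> Wrong total
  - ticket 3 (Slow page load): blocked_by=2 -> Bad redirect
  - ticket 4 (Off by one): blocked_by=1 -> Wrong total

SQL:
SELECT a.title AS item, b.title AS blocked_by
FROM tickets a
LEFT JOIN tickets b ON a.blocked_by = b.id

Result:
item           | blocked_by  
---------------+-------------
Wrong total    | NULL        
Bad redirect   | Wrong total 
Slow page load | Bad redirect
Off by one     | Wrong total 


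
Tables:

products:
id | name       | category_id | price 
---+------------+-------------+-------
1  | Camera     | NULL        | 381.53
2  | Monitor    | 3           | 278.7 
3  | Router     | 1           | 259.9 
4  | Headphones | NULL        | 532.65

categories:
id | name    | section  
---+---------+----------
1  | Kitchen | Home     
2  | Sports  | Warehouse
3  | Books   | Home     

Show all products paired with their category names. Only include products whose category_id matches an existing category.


INNER JOIN keeps only products rows whose category_id matches an id in categories. Walk through each product:
  - product 1 (Camera): category_id=NULL, no match -> dropped
  - product 2 (Monitor): category_id=3 -> matches Books
  - product 3 (Router): category_id=1 -> matches Kitchen
  - product 4 (Headphones): category_id=NULL, no match -> dropped
So 2 of 4 rows are dropped.

SQL:
SELECT a.name, b.name AS category
FROM products a
INNER JOIN categories b ON a.category_id = b.id

Result:
name    | category
--------+---------
Monitor | Books   
Router  | Kitchen 


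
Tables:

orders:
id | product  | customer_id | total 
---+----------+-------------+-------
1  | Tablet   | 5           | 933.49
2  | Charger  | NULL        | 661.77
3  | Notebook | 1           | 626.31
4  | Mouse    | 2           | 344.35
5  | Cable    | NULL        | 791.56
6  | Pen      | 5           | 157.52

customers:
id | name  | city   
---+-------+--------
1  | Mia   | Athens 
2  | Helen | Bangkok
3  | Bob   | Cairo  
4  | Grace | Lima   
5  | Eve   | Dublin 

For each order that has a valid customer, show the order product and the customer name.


INNER JOIN keeps only orders rows whose customer_id matches an id in customers. Walk through each order:
  - order 1 (Tablet): customer_id=5 -> matches Eve
  - order 2 (Charger): customer_id=NULL, no match -> dropped
  - order 3 (Notebook): customer_id=1 -> matches Mia
  - order 4 (Mouse): customer_id=2 -> matches Helen
  - order 5 (Cable): customer_id=NULL, no match -> dropped
  - order 6 (Pen): customer_id=5 -> matches Eve
So 2 of 6 rows are dropped.

SQL:
SELECT a.product, b.name AS customer
FROM orders a
INNER JOIN customers b ON a.customer_id = b.id

Result:
product  | customer
---------+---------
Tablet   | Eve     
Notebook | Mia     
Mouse    | Helen   
Pen      | Eve     
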